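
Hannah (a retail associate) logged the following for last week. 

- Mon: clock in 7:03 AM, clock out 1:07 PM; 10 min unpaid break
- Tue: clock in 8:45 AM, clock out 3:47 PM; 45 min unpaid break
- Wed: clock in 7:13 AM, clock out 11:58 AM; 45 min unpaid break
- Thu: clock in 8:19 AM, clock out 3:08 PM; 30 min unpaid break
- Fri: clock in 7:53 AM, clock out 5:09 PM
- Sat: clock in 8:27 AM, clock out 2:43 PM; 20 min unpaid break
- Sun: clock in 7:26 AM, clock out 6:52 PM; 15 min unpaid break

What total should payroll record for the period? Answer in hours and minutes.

Mon: 7:03 AM–1:07 PM = 6 h 4 min; less 10 min break → 5 h 54 min
Tue: 8:45 AM–3:47 PM = 7 h 2 min; less 45 min break → 6 h 17 min
Wed: 7:13 AM–11:58 AM = 4 h 45 min; less 45 min break → 4 h 0 min
Thu: 8:19 AM–3:08 PM = 6 h 49 min; less 30 min break → 6 h 19 min
Fri: 7:53 AM–5:09 PM = 9 h 16 min
Sat: 8:27 AM–2:43 PM = 6 h 16 min; less 20 min break → 5 h 56 min
Sun: 7:26 AM–6:52 PM = 11 h 26 min; less 15 min break → 11 h 11 min
Total: 5 h 54 min + 6 h 17 min + 4 h 0 min + 6 h 19 min + 9 h 16 min + 5 h 56 min + 11 h 11 min = 48 h 53 min.

48 h 53 min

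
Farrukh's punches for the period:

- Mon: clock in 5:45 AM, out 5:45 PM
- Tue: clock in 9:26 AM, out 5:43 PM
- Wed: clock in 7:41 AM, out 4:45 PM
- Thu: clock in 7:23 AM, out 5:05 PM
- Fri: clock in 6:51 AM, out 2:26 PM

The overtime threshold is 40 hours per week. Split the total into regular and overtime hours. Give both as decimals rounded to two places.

Mon: 5:45 AM–5:45 PM = 12 h 0 min
Tue: 9:26 AM–5:43 PM = 8 h 17 min
Wed: 7:41 AM–4:45 PM = 9 h 4 min
Thu: 7:23 AM–5:05 PM = 9 h 42 min
Fri: 6:51 AM–2:26 PM = 7 h 35 min
Total worked: 46 h 38 min = 46.63 h.
Threshold 40 h → overtime 6 h 38 min, regular 40 h 0 min.

Regular 40.00 hours, overtime 6.63 hours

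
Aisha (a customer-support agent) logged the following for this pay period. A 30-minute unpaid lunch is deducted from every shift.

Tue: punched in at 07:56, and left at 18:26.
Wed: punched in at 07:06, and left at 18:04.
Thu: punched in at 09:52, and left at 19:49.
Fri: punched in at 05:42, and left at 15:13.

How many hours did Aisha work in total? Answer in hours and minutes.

38 h 56 min

Tue: 07:56–18:26 = 10 h 30 min; less 30 min break → 10 h 0 min
Wed: 07:06–18:04 = 10 h 58 min; less 30 min break → 10 h 28 min
Thu: 09:52–19:49 = 9 h 57 min; less 30 min break → 9 h 27 min
Fri: 05:42–15:13 = 9 h 31 min; less 30 min break → 9 h 1 min
Total: 10 h 0 min + 10 h 28 min + 9 h 27 min + 9 h 1 min = 38 h 56 min.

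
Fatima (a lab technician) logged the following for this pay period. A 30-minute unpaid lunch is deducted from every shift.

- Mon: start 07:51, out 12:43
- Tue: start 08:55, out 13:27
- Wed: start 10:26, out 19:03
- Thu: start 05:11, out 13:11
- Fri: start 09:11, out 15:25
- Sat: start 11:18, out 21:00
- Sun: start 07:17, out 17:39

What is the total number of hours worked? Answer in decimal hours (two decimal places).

48.82 hours

Mon: 07:51–12:43 = 4 h 52 min; less 30 min break → 4 h 22 min
Tue: 08:55–13:27 = 4 h 32 min; less 30 min break → 4 h 2 min
Wed: 10:26–19:03 = 8 h 37 min; less 30 min break → 8 h 7 min
Thu: 05:11–13:11 = 8 h 0 min; less 30 min break → 7 h 30 min
Fri: 09:11–15:25 = 6 h 14 min; less 30 min break → 5 h 44 min
Sat: 11:18–21:00 = 9 h 42 min; less 30 min break → 9 h 12 min
Sun: 07:17–17:39 = 10 h 22 min; less 30 min break → 9 h 52 min
Total: 4 h 22 min + 4 h 2 min + 8 h 7 min + 7 h 30 min + 5 h 44 min + 9 h 12 min + 9 h 52 min = 48 h 49 min.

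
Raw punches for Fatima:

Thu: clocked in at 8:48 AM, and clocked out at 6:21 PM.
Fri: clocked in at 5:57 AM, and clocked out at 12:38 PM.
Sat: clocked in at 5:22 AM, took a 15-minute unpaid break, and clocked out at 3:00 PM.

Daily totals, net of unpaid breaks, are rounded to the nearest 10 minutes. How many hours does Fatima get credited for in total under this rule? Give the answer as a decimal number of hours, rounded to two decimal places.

25.50 hours

Thu: 8:48 AM–6:21 PM = 9 h 33 min → rounds to 9 h 30 min
Fri: 5:57 AM–12:38 PM = 6 h 41 min → rounds to 6 h 40 min
Sat: 5:22 AM–3:00 PM = 9 h 38 min − 15 min = 9 h 23 min → rounds to 9 h 20 min
Total credited: 25 h 30 min.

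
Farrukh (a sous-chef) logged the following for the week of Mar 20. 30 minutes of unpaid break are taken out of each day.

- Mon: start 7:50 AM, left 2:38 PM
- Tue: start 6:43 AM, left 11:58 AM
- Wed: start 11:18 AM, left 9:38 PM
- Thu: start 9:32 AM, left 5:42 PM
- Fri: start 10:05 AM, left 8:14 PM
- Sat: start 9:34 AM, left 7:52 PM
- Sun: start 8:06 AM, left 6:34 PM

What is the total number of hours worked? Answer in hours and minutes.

57 h 58 min

Mon: 7:50 AM–2:38 PM = 6 h 48 min; less 30 min break → 6 h 18 min
Tue: 6:43 AM–11:58 AM = 5 h 15 min; less 30 min break → 4 h 45 min
Wed: 11:18 AM–9:38 PM = 10 h 20 min; less 30 min break → 9 h 50 min
Thu: 9:32 AM–5:42 PM = 8 h 10 min; less 30 min break → 7 h 40 min
Fri: 10:05 AM–8:14 PM = 10 h 9 min; less 30 min break → 9 h 39 min
Sat: 9:34 AM–7:52 PM = 10 h 18 min; less 30 min break → 9 h 48 min
Sun: 8:06 AM–6:34 PM = 10 h 28 min; less 30 min break → 9 h 58 min
Total: 6 h 18 min + 4 h 45 min + 9 h 50 min + 7 h 40 min + 9 h 39 min + 9 h 48 min + 9 h 58 min = 57 h 58 min.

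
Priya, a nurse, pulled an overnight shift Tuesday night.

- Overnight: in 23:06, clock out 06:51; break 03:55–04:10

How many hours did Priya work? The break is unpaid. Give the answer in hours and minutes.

7 h 30 min

Overnight: 23:06 → midnight = 0 h 54 min; midnight → 06:51 = 6 h 51 min; span 7 h 45 min; less 15 min break → 7 h 30 min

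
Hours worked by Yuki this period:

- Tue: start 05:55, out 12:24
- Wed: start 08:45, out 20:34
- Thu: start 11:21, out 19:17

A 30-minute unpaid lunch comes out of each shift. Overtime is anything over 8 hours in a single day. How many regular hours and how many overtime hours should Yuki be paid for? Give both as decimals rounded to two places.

Tue: 05:55–12:24 = 6 h 29 min; less 30 min break → 5 h 59 min
Wed: 08:45–20:34 = 11 h 49 min; less 30 min break → 11 h 19 min
Thu: 11:21–19:17 = 7 h 56 min; less 30 min break → 7 h 26 min
Tue reg 5 h 59 min / OT 0 h 0 min; Wed reg 8 h 0 min / OT 3 h 19 min; Thu reg 7 h 26 min / OT 0 h 0 min.
Totals: regular 21 h 25 min, overtime 3 h 19 min.

Regular 21.42 hours, overtime 3.32 hours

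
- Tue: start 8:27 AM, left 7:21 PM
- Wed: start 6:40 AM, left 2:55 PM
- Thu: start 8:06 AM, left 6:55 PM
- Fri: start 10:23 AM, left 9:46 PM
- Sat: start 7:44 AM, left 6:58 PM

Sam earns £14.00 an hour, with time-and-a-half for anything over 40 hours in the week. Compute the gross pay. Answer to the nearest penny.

£824.25

Tue: 8:27 AM–7:21 PM = 10 h 54 min
Wed: 6:40 AM–2:55 PM = 8 h 15 min
Thu: 8:06 AM–6:55 PM = 10 h 49 min
Fri: 10:23 AM–9:46 PM = 11 h 23 min
Sat: 7:44 AM–6:58 PM = 11 h 14 min
Total worked: 52 h 35 min = 3155 min.
Regular 40 h 0 min = 2400 min at £14.00/h; overtime 12 h 35 min = 755 min at £21.00/h.
Pay = (2400 × £14.00 + 755 × £21.00) ÷ 60 = £824.25.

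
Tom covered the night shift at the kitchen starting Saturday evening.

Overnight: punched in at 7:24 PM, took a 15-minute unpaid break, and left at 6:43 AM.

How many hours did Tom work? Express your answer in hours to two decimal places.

Overnight: 7:24 PM → midnight = 4 h 36 min; midnight → 6:43 AM = 6 h 43 min; span 11 h 19 min; less 15 min break → 11 h 4 min

11.07 hours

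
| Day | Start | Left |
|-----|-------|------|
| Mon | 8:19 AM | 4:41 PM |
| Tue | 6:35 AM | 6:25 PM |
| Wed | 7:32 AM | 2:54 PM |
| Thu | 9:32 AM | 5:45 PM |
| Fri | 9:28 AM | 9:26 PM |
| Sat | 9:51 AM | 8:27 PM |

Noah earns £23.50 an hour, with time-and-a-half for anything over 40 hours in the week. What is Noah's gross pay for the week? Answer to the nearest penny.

Mon: 8:19 AM–4:41 PM = 8 h 22 min
Tue: 6:35 AM–6:25 PM = 11 h 50 min
Wed: 7:32 AM–2:54 PM = 7 h 22 min
Thu: 9:32 AM–5:45 PM = 8 h 13 min
Fri: 9:28 AM–9:26 PM = 11 h 58 min
Sat: 9:51 AM–8:27 PM = 10 h 36 min
Total worked: 58 h 21 min = 3501 min.
Regular 40 h 0 min = 2400 min at £23.50/h; overtime 18 h 21 min = 1101 min at £35.25/h.
Pay = (2400 × £23.50 + 1101 × £35.25) ÷ 60 = £1586.84.

£1586.84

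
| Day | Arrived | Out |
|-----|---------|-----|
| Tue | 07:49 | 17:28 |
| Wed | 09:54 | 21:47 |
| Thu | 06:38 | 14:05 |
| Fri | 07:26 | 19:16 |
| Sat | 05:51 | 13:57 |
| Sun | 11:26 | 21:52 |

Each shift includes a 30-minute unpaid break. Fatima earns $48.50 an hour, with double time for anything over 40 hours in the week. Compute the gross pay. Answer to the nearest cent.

$3525.95

Tue: 07:49–17:28 = 9 h 39 min; less 30 min break → 9 h 9 min
Wed: 09:54–21:47 = 11 h 53 min; less 30 min break → 11 h 23 min
Thu: 06:38–14:05 = 7 h 27 min; less 30 min break → 6 h 57 min
Fri: 07:26–19:16 = 11 h 50 min; less 30 min break → 11 h 20 min
Sat: 05:51–13:57 = 8 h 6 min; less 30 min break → 7 h 36 min
Sun: 11:26–21:52 = 10 h 26 min; less 30 min break → 9 h 56 min
Total worked: 56 h 21 min = 3381 min.
Regular 40 h 0 min = 2400 min at $48.50/h; overtime 16 h 21 min = 981 min at $97.00/h.
Pay = (2400 × $48.50 + 981 × $97.00) ÷ 60 = $3525.95.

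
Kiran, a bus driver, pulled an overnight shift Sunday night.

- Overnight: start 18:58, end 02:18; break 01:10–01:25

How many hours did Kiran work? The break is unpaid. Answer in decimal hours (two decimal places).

Overnight: 18:58 → midnight = 5 h 2 min; midnight → 02:18 = 2 h 18 min; span 7 h 20 min; less 15 min break → 7 h 5 min

7.08 hours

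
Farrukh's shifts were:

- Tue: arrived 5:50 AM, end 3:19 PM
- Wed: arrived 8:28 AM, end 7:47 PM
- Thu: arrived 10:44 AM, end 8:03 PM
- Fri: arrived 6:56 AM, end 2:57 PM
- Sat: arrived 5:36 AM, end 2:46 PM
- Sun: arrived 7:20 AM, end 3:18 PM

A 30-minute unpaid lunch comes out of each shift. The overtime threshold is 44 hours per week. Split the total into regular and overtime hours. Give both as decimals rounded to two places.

Regular 44.00 hours, overtime 8.27 hours

Tue: 5:50 AM–3:19 PM = 9 h 29 min; less 30 min break → 8 h 59 min
Wed: 8:28 AM–7:47 PM = 11 h 19 min; less 30 min break → 10 h 49 min
Thu: 10:44 AM–8:03 PM = 9 h 19 min; less 30 min break → 8 h 49 min
Fri: 6:56 AM–2:57 PM = 8 h 1 min; less 30 min break → 7 h 31 min
Sat: 5:36 AM–2:46 PM = 9 h 10 min; less 30 min break → 8 h 40 min
Sun: 7:20 AM–3:18 PM = 7 h 58 min; less 30 min break → 7 h 28 min
Total worked: 52 h 16 min = 52.27 h.
Threshold 44 h → overtime 8 h 16 min, regular 44 h 0 min.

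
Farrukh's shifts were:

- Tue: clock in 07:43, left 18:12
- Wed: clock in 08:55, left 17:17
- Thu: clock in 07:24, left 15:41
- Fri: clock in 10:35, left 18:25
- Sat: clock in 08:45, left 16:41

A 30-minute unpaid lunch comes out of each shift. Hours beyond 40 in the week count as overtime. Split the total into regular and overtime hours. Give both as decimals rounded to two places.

Regular 40.00 hours, overtime 0.40 hours

Tue: 07:43–18:12 = 10 h 29 min; less 30 min break → 9 h 59 min
Wed: 08:55–17:17 = 8 h 22 min; less 30 min break → 7 h 52 min
Thu: 07:24–15:41 = 8 h 17 min; less 30 min break → 7 h 47 min
Fri: 10:35–18:25 = 7 h 50 min; less 30 min break → 7 h 20 min
Sat: 08:45–16:41 = 7 h 56 min; less 30 min break → 7 h 26 min
Total worked: 40 h 24 min = 40.40 h.
Threshold 40 h → overtime 0 h 24 min, regular 40 h 0 min.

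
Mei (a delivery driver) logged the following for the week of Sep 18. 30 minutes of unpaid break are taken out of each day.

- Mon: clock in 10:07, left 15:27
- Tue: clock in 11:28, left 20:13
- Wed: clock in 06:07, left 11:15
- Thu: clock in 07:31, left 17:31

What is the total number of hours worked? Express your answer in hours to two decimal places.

Mon: 10:07–15:27 = 5 h 20 min; less 30 min break → 4 h 50 min
Tue: 11:28–20:13 = 8 h 45 min; less 30 min break → 8 h 15 min
Wed: 06:07–11:15 = 5 h 8 min; less 30 min break → 4 h 38 min
Thu: 07:31–17:31 = 10 h 0 min; less 30 min break → 9 h 30 min
Total: 4 h 50 min + 8 h 15 min + 4 h 38 min + 9 h 30 min = 27 h 13 min.

27.22 hours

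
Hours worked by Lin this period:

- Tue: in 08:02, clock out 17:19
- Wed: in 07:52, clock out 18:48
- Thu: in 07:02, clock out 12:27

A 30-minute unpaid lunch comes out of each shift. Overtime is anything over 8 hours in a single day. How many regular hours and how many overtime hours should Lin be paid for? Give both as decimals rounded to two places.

Tue: 08:02–17:19 = 9 h 17 min; less 30 min break → 8 h 47 min
Wed: 07:52–18:48 = 10 h 56 min; less 30 min break → 10 h 26 min
Thu: 07:02–12:27 = 5 h 25 min; less 30 min break → 4 h 55 min
Tue reg 8 h 0 min / OT 0 h 47 min; Wed reg 8 h 0 min / OT 2 h 26 min; Thu reg 4 h 55 min / OT 0 h 0 min.
Totals: regular 20 h 55 min, overtime 3 h 13 min.

Regular 20.92 hours, overtime 3.22 hours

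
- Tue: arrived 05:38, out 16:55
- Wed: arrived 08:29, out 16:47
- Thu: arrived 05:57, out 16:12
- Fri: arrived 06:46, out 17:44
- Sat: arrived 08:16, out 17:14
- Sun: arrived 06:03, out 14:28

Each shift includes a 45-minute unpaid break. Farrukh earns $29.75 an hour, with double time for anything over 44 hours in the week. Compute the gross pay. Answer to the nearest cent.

$1885.16

Tue: 05:38–16:55 = 11 h 17 min; less 45 min break → 10 h 32 min
Wed: 08:29–16:47 = 8 h 18 min; less 45 min break → 7 h 33 min
Thu: 05:57–16:12 = 10 h 15 min; less 45 min break → 9 h 30 min
Fri: 06:46–17:44 = 10 h 58 min; less 45 min break → 10 h 13 min
Sat: 08:16–17:14 = 8 h 58 min; less 45 min break → 8 h 13 min
Sun: 06:03–14:28 = 8 h 25 min; less 45 min break → 7 h 40 min
Total worked: 53 h 41 min = 3221 min.
Regular 44 h 0 min = 2640 min at $29.75/h; overtime 9 h 41 min = 581 min at $59.50/h.
Pay = (2640 × $29.75 + 581 × $59.50) ÷ 60 = $1885.16.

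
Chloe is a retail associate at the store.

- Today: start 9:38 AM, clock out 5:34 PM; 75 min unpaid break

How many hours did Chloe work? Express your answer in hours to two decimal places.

6.68 hours

Today: 9:38 AM–5:34 PM = 7 h 56 min; less 75 min break → 6 h 41 min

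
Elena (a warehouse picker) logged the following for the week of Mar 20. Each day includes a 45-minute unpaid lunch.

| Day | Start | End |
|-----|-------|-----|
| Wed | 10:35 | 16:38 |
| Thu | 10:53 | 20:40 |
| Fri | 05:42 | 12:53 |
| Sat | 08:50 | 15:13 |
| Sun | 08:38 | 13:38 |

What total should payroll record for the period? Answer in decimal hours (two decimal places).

30.65 hours

Wed: 10:35–16:38 = 6 h 3 min; less 45 min break → 5 h 18 min
Thu: 10:53–20:40 = 9 h 47 min; less 45 min break → 9 h 2 min
Fri: 05:42–12:53 = 7 h 11 min; less 45 min break → 6 h 26 min
Sat: 08:50–15:13 = 6 h 23 min; less 45 min break → 5 h 38 min
Sun: 08:38–13:38 = 5 h 0 min; less 45 min break → 4 h 15 min
Total: 5 h 18 min + 9 h 2 min + 6 h 26 min + 5 h 38 min + 4 h 15 min = 30 h 39 min.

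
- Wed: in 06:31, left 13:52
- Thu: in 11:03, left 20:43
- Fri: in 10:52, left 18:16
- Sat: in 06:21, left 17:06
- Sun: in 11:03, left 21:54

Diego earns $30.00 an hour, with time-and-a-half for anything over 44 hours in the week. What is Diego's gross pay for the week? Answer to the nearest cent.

Wed: 06:31–13:52 = 7 h 21 min
Thu: 11:03–20:43 = 9 h 40 min
Fri: 10:52–18:16 = 7 h 24 min
Sat: 06:21–17:06 = 10 h 45 min
Sun: 11:03–21:54 = 10 h 51 min
Total worked: 46 h 1 min = 2761 min.
Regular 44 h 0 min = 2640 min at $30.00/h; overtime 2 h 1 min = 121 min at $45.00/h.
Pay = (2640 × $30.00 + 121 × $45.00) ÷ 60 = $1410.75.

$1410.75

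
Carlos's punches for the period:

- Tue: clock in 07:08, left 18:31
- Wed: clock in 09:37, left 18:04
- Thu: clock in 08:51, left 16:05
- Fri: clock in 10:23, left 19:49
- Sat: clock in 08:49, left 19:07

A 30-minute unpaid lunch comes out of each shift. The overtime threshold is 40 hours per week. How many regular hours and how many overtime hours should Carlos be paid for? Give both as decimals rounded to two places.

Regular 40.00 hours, overtime 4.30 hours

Tue: 07:08–18:31 = 11 h 23 min; less 30 min break → 10 h 53 min
Wed: 09:37–18:04 = 8 h 27 min; less 30 min break → 7 h 57 min
Thu: 08:51–16:05 = 7 h 14 min; less 30 min break → 6 h 44 min
Fri: 10:23–19:49 = 9 h 26 min; less 30 min break → 8 h 56 min
Sat: 08:49–19:07 = 10 h 18 min; less 30 min break → 9 h 48 min
Total worked: 44 h 18 min = 44.30 h.
Threshold 40 h → overtime 4 h 18 min, regular 40 h 0 min.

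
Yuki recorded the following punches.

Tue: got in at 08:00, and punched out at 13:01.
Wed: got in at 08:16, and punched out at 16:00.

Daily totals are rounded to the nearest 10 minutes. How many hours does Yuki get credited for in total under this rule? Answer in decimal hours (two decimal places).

12.67 hours

Tue: 08:00–13:01 = 5 h 1 min → rounds to 5 h 0 min
Wed: 08:16–16:00 = 7 h 44 min → rounds to 7 h 40 min
Total credited: 12 h 40 min.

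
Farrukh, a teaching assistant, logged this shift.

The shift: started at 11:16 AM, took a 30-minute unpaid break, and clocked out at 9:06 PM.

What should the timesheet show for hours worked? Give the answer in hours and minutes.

The shift: 11:16 AM–9:06 PM = 9 h 50 min; less 30 min break → 9 h 20 min

9 h 20 min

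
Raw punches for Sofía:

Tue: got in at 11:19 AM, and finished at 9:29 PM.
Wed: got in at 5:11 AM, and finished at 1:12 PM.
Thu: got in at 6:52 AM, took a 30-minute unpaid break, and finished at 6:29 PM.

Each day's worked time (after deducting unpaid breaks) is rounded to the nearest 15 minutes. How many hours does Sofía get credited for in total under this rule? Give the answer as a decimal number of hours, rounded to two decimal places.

29.25 hours

Tue: 11:19 AM–9:29 PM = 10 h 10 min → rounds to 10 h 15 min
Wed: 5:11 AM–1:12 PM = 8 h 1 min → rounds to 8 h 0 min
Thu: 6:52 AM–6:29 PM = 11 h 37 min − 30 min = 11 h 7 min → rounds to 11 h 0 min
Total credited: 29 h 15 min.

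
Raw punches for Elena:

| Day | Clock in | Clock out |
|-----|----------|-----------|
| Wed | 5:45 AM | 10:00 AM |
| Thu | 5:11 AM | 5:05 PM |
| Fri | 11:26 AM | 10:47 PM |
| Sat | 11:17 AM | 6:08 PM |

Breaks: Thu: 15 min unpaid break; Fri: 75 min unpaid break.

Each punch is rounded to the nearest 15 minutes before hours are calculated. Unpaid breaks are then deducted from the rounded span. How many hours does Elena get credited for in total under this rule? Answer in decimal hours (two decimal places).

32.75 hours

Wed: in 5:45 AM→5:45 AM, out 10:00 AM→10:00 AM; 4 h 15 min
Thu: in 5:11 AM→5:15 AM, out 5:05 PM→5:00 PM; 11 h 45 min − 15 min = 11 h 30 min
Fri: in 11:26 AM→11:30 AM, out 10:47 PM→10:45 PM; 11 h 15 min − 75 min = 10 h 0 min
Sat: in 11:17 AM→11:15 AM, out 6:08 PM→6:15 PM; 7 h 0 min
Total credited: 32 h 45 min.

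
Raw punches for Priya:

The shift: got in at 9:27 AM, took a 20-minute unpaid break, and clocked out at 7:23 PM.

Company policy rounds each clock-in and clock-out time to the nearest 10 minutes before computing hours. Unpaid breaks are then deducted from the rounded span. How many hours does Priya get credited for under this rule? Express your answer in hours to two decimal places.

9.50 hours

The shift: in 9:27 AM→9:30 AM, out 7:23 PM→7:20 PM; 9 h 50 min − 20 min = 9 h 30 min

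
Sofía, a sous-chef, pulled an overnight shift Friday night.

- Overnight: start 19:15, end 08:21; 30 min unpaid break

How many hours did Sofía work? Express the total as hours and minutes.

12 h 36 min

Overnight: 19:15 → midnight = 4 h 45 min; midnight → 08:21 = 8 h 21 min; span 13 h 6 min; less 30 min break → 12 h 36 min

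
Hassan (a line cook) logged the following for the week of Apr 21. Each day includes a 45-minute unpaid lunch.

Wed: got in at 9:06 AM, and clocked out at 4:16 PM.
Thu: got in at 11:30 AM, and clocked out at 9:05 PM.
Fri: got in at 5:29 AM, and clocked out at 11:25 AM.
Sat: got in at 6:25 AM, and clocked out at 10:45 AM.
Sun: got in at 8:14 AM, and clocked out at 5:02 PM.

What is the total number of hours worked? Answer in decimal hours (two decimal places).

Wed: 9:06 AM–4:16 PM = 7 h 10 min; less 45 min break → 6 h 25 min
Thu: 11:30 AM–9:05 PM = 9 h 35 min; less 45 min break → 8 h 50 min
Fri: 5:29 AM–11:25 AM = 5 h 56 min; less 45 min break → 5 h 11 min
Sat: 6:25 AM–10:45 AM = 4 h 20 min; less 45 min break → 3 h 35 min
Sun: 8:14 AM–5:02 PM = 8 h 48 min; less 45 min break → 8 h 3 min
Total: 6 h 25 min + 8 h 50 min + 5 h 11 min + 3 h 35 min + 8 h 3 min = 32 h 4 min.

32.07 hours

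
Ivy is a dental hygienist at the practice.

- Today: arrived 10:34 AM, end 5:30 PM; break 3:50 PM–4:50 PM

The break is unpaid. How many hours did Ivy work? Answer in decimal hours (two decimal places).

Today: 10:34 AM–5:30 PM = 6 h 56 min; less 60 min break → 5 h 56 min

5.93 hours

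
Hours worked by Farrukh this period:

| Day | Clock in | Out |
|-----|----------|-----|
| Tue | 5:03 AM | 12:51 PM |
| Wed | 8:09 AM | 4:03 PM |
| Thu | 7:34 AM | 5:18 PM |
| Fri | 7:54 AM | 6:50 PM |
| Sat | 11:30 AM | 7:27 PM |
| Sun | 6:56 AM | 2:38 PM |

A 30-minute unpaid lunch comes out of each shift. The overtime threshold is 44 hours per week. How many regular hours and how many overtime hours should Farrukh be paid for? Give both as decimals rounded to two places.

Regular 44.00 hours, overtime 5.02 hours

Tue: 5:03 AM–12:51 PM = 7 h 48 min; less 30 min break → 7 h 18 min
Wed: 8:09 AM–4:03 PM = 7 h 54 min; less 30 min break → 7 h 24 min
Thu: 7:34 AM–5:18 PM = 9 h 44 min; less 30 min break → 9 h 14 min
Fri: 7:54 AM–6:50 PM = 10 h 56 min; less 30 min break → 10 h 26 min
Sat: 11:30 AM–7:27 PM = 7 h 57 min; less 30 min break → 7 h 27 min
Sun: 6:56 AM–2:38 PM = 7 h 42 min; less 30 min break → 7 h 12 min
Total worked: 49 h 1 min = 49.02 h.
Threshold 44 h → overtime 5 h 1 min, regular 44 h 0 min.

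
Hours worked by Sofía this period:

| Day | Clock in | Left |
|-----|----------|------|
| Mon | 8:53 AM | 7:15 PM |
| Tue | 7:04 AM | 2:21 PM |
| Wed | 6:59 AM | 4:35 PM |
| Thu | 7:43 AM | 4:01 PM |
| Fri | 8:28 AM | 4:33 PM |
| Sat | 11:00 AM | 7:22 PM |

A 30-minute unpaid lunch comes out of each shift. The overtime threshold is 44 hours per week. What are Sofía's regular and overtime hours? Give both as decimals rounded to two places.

Regular 44.00 hours, overtime 5.00 hours

Mon: 8:53 AM–7:15 PM = 10 h 22 min; less 30 min break → 9 h 52 min
Tue: 7:04 AM–2:21 PM = 7 h 17 min; less 30 min break → 6 h 47 min
Wed: 6:59 AM–4:35 PM = 9 h 36 min; less 30 min break → 9 h 6 min
Thu: 7:43 AM–4:01 PM = 8 h 18 min; less 30 min break → 7 h 48 min
Fri: 8:28 AM–4:33 PM = 8 h 5 min; less 30 min break → 7 h 35 min
Sat: 11:00 AM–7:22 PM = 8 h 22 min; less 30 min break → 7 h 52 min
Total worked: 49 h 0 min = 49.00 h.
Threshold 44 h → overtime 5 h 0 min, regular 44 h 0 min.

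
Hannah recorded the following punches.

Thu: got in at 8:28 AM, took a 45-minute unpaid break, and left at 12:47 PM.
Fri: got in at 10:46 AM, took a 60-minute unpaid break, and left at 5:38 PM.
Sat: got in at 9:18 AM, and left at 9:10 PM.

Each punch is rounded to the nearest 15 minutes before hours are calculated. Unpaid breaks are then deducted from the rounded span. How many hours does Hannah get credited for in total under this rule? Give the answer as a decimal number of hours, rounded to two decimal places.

Thu: in 8:28 AM→8:30 AM, out 12:47 PM→12:45 PM; 4 h 15 min − 45 min = 3 h 30 min
Fri: in 10:46 AM→10:45 AM, out 5:38 PM→5:45 PM; 7 h 0 min − 60 min = 6 h 0 min
Sat: in 9:18 AM→9:15 AM, out 9:10 PM→9:15 PM; 12 h 0 min
Total credited: 21 h 30 min.

21.50 hours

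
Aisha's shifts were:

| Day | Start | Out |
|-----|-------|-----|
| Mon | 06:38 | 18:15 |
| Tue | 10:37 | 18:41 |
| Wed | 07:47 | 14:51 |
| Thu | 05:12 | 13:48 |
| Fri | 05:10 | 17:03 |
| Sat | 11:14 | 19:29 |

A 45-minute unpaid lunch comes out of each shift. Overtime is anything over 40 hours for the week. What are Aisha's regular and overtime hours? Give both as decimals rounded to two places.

Mon: 06:38–18:15 = 11 h 37 min; less 45 min break → 10 h 52 min
Tue: 10:37–18:41 = 8 h 4 min; less 45 min break → 7 h 19 min
Wed: 07:47–14:51 = 7 h 4 min; less 45 min break → 6 h 19 min
Thu: 05:12–13:48 = 8 h 36 min; less 45 min break → 7 h 51 min
Fri: 05:10–17:03 = 11 h 53 min; less 45 min break → 11 h 8 min
Sat: 11:14–19:29 = 8 h 15 min; less 45 min break → 7 h 30 min
Total worked: 50 h 59 min = 50.98 h.
Threshold 40 h → overtime 10 h 59 min, regular 40 h 0 min.

Regular 40.00 hours, overtime 10.98 hours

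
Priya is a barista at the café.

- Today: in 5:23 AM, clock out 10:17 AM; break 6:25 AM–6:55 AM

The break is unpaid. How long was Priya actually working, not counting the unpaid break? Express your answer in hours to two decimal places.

4.40 hours

Today: 5:23 AM–10:17 AM = 4 h 54 min; less 30 min break → 4 h 24 min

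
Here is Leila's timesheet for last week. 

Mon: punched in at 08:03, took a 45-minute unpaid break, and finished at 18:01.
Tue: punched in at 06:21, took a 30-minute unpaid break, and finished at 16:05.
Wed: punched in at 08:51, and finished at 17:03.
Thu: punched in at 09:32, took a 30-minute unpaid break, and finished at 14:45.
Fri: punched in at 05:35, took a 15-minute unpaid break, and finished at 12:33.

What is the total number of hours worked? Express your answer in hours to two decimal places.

38.08 hours

Mon: 08:03–18:01 = 9 h 58 min; less 45 min break → 9 h 13 min
Tue: 06:21–16:05 = 9 h 44 min; less 30 min break → 9 h 14 min
Wed: 08:51–17:03 = 8 h 12 min
Thu: 09:32–14:45 = 5 h 13 min; less 30 min break → 4 h 43 min
Fri: 05:35–12:33 = 6 h 58 min; less 15 min break → 6 h 43 min
Total: 9 h 13 min + 9 h 14 min + 8 h 12 min + 4 h 43 min + 6 h 43 min = 38 h 5 min.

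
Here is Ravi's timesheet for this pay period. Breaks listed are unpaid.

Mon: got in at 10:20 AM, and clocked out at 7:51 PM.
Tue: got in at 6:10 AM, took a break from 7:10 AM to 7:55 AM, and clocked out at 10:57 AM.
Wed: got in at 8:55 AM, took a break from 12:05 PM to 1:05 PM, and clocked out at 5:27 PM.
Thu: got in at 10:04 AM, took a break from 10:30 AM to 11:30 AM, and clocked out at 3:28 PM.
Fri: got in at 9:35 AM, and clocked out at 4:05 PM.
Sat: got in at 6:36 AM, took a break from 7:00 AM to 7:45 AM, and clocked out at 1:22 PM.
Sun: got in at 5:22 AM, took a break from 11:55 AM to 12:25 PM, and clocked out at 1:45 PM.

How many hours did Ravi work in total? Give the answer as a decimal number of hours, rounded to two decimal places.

Mon: 10:20 AM–7:51 PM = 9 h 31 min
Tue: 6:10 AM–10:57 AM = 4 h 47 min; less 45 min break → 4 h 2 min
Wed: 8:55 AM–5:27 PM = 8 h 32 min; less 60 min break → 7 h 32 min
Thu: 10:04 AM–3:28 PM = 5 h 24 min; less 60 min break → 4 h 24 min
Fri: 9:35 AM–4:05 PM = 6 h 30 min
Sat: 6:36 AM–1:22 PM = 6 h 46 min; less 45 min break → 6 h 1 min
Sun: 5:22 AM–1:45 PM = 8 h 23 min; less 30 min break → 7 h 53 min
Total: 9 h 31 min + 4 h 2 min + 7 h 32 min + 4 h 24 min + 6 h 30 min + 6 h 1 min + 7 h 53 min = 45 h 53 min.

45.88 hours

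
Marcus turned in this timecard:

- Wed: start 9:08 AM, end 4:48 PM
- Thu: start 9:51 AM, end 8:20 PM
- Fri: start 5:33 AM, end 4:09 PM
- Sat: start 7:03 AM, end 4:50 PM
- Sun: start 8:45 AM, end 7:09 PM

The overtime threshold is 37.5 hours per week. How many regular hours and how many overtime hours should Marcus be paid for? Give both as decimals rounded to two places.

Wed: 9:08 AM–4:48 PM = 7 h 40 min
Thu: 9:51 AM–8:20 PM = 10 h 29 min
Fri: 5:33 AM–4:09 PM = 10 h 36 min
Sat: 7:03 AM–4:50 PM = 9 h 47 min
Sun: 8:45 AM–7:09 PM = 10 h 24 min
Total worked: 48 h 56 min = 48.93 h.
Threshold 37.5 h → overtime 11 h 26 min, regular 37 h 30 min.

Regular 37.50 hours, overtime 11.43 hours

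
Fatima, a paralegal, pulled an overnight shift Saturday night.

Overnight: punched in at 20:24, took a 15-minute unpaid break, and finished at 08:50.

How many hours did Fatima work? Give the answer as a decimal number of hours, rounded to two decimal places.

Overnight: 20:24 → midnight = 3 h 36 min; midnight → 08:50 = 8 h 50 min; span 12 h 26 min; less 15 min break → 12 h 11 min

12.18 hours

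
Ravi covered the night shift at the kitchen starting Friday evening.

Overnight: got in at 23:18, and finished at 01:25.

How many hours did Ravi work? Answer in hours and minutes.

Overnight: 23:18 → midnight = 0 h 42 min; midnight → 01:25 = 1 h 25 min; span 2 h 7 min

2 h 7 min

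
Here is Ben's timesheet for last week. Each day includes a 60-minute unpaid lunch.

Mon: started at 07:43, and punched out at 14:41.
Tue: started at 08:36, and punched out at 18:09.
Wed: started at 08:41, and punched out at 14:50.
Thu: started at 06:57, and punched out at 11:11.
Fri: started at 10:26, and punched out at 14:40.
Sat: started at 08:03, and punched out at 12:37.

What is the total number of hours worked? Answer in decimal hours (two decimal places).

Mon: 07:43–14:41 = 6 h 58 min; less 60 min break → 5 h 58 min
Tue: 08:36–18:09 = 9 h 33 min; less 60 min break → 8 h 33 min
Wed: 08:41–14:50 = 6 h 9 min; less 60 min break → 5 h 9 min
Thu: 06:57–11:11 = 4 h 14 min; less 60 min break → 3 h 14 min
Fri: 10:26–14:40 = 4 h 14 min; less 60 min break → 3 h 14 min
Sat: 08:03–12:37 = 4 h 34 min; less 60 min break → 3 h 34 min
Total: 5 h 58 min + 8 h 33 min + 5 h 9 min + 3 h 14 min + 3 h 14 min + 3 h 34 min = 29 h 42 min.

29.70 hours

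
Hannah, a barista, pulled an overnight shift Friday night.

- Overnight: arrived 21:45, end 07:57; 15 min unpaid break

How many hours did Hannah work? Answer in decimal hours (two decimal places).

9.95 hours

Overnight: 21:45 → midnight = 2 h 15 min; midnight → 07:57 = 7 h 57 min; span 10 h 12 min; less 15 min break → 9 h 57 min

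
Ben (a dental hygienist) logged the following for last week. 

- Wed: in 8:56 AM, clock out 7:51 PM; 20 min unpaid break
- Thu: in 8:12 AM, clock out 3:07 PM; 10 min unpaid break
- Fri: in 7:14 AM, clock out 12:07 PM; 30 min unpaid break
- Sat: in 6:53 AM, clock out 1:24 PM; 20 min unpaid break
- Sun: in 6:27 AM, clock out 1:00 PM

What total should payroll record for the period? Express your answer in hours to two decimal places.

34.45 hours

Wed: 8:56 AM–7:51 PM = 10 h 55 min; less 20 min break → 10 h 35 min
Thu: 8:12 AM–3:07 PM = 6 h 55 min; less 10 min break → 6 h 45 min
Fri: 7:14 AM–12:07 PM = 4 h 53 min; less 30 min break → 4 h 23 min
Sat: 6:53 AM–1:24 PM = 6 h 31 min; less 20 min break → 6 h 11 min
Sun: 6:27 AM–1:00 PM = 6 h 33 min
Total: 10 h 35 min + 6 h 45 min + 4 h 23 min + 6 h 11 min + 6 h 33 min = 34 h 27 min.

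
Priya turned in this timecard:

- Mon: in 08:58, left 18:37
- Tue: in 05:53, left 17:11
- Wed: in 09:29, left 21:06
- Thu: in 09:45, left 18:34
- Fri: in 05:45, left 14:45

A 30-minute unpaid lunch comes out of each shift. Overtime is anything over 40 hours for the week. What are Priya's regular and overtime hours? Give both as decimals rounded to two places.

Regular 40.00 hours, overtime 7.88 hours

Mon: 08:58–18:37 = 9 h 39 min; less 30 min break → 9 h 9 min
Tue: 05:53–17:11 = 11 h 18 min; less 30 min break → 10 h 48 min
Wed: 09:29–21:06 = 11 h 37 min; less 30 min break → 11 h 7 min
Thu: 09:45–18:34 = 8 h 49 min; less 30 min break → 8 h 19 min
Fri: 05:45–14:45 = 9 h 0 min; less 30 min break → 8 h 30 min
Total worked: 47 h 53 min = 47.88 h.
Threshold 40 h → overtime 7 h 53 min, regular 40 h 0 min.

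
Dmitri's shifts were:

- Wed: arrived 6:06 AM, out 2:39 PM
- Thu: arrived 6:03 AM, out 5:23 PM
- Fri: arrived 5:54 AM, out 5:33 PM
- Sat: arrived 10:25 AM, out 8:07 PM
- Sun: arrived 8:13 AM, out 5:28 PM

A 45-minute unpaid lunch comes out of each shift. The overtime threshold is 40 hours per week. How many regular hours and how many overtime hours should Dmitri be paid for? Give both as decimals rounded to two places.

Wed: 6:06 AM–2:39 PM = 8 h 33 min; less 45 min break → 7 h 48 min
Thu: 6:03 AM–5:23 PM = 11 h 20 min; less 45 min break → 10 h 35 min
Fri: 5:54 AM–5:33 PM = 11 h 39 min; less 45 min break → 10 h 54 min
Sat: 10:25 AM–8:07 PM = 9 h 42 min; less 45 min break → 8 h 57 min
Sun: 8:13 AM–5:28 PM = 9 h 15 min; less 45 min break → 8 h 30 min
Total worked: 46 h 44 min = 46.73 h.
Threshold 40 h → overtime 6 h 44 min, regular 40 h 0 min.

Regular 40.00 hours, overtime 6.73 hours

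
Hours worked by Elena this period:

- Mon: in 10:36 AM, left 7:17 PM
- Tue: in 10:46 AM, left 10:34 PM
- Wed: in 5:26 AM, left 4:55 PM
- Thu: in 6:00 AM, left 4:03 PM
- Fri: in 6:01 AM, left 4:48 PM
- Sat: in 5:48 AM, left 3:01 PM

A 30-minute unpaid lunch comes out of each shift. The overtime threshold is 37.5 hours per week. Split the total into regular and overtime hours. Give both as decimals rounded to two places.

Regular 37.50 hours, overtime 21.52 hours

Mon: 10:36 AM–7:17 PM = 8 h 41 min; less 30 min break → 8 h 11 min
Tue: 10:46 AM–10:34 PM = 11 h 48 min; less 30 min break → 11 h 18 min
Wed: 5:26 AM–4:55 PM = 11 h 29 min; less 30 min break → 10 h 59 min
Thu: 6:00 AM–4:03 PM = 10 h 3 min; less 30 min break → 9 h 33 min
Fri: 6:01 AM–4:48 PM = 10 h 47 min; less 30 min break → 10 h 17 min
Sat: 5:48 AM–3:01 PM = 9 h 13 min; less 30 min break → 8 h 43 min
Total worked: 59 h 1 min = 59.02 h.
Threshold 37.5 h → overtime 21 h 31 min, regular 37 h 30 min.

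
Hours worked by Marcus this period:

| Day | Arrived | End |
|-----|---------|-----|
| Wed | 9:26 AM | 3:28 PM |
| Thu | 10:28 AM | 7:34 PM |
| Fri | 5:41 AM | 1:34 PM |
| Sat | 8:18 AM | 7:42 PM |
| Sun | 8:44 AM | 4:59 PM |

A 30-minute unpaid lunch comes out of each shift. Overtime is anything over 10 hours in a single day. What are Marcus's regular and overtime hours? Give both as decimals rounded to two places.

Wed: 9:26 AM–3:28 PM = 6 h 2 min; less 30 min break → 5 h 32 min
Thu: 10:28 AM–7:34 PM = 9 h 6 min; less 30 min break → 8 h 36 min
Fri: 5:41 AM–1:34 PM = 7 h 53 min; less 30 min break → 7 h 23 min
Sat: 8:18 AM–7:42 PM = 11 h 24 min; less 30 min break → 10 h 54 min
Sun: 8:44 AM–4:59 PM = 8 h 15 min; less 30 min break → 7 h 45 min
Wed reg 5 h 32 min / OT 0 h 0 min; Thu reg 8 h 36 min / OT 0 h 0 min; Fri reg 7 h 23 min / OT 0 h 0 min; Sat reg 10 h 0 min / OT 0 h 54 min; Sun reg 7 h 45 min / OT 0 h 0 min.
Totals: regular 39 h 16 min, overtime 0 h 54 min.

Regular 39.27 hours, overtime 0.90 hours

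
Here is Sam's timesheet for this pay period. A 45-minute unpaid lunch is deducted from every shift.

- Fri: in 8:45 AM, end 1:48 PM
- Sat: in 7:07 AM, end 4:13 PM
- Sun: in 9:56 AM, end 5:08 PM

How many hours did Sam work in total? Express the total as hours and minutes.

19 h 6 min

Fri: 8:45 AM–1:48 PM = 5 h 3 min; less 45 min break → 4 h 18 min
Sat: 7:07 AM–4:13 PM = 9 h 6 min; less 45 min break → 8 h 21 min
Sun: 9:56 AM–5:08 PM = 7 h 12 min; less 45 min break → 6 h 27 min
Total: 4 h 18 min + 8 h 21 min + 6 h 27 min = 19 h 6 min.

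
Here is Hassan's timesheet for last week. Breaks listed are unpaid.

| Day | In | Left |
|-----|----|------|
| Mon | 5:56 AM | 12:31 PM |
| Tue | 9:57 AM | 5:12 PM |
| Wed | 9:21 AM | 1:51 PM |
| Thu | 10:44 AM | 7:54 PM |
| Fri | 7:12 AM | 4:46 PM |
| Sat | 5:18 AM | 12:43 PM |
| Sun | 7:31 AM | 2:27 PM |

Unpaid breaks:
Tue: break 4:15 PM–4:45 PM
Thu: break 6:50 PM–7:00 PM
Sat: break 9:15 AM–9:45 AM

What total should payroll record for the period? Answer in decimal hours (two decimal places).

50.25 hours

Mon: 5:56 AM–12:31 PM = 6 h 35 min
Tue: 9:57 AM–5:12 PM = 7 h 15 min; less 30 min break → 6 h 45 min
Wed: 9:21 AM–1:51 PM = 4 h 30 min
Thu: 10:44 AM–7:54 PM = 9 h 10 min; less 10 min break → 9 h 0 min
Fri: 7:12 AM–4:46 PM = 9 h 34 min
Sat: 5:18 AM–12:43 PM = 7 h 25 min; less 30 min break → 6 h 55 min
Sun: 7:31 AM–2:27 PM = 6 h 56 min
Total: 6 h 35 min + 6 h 45 min + 4 h 30 min + 9 h 0 min + 9 h 34 min + 6 h 55 min + 6 h 56 min = 50 h 15 min.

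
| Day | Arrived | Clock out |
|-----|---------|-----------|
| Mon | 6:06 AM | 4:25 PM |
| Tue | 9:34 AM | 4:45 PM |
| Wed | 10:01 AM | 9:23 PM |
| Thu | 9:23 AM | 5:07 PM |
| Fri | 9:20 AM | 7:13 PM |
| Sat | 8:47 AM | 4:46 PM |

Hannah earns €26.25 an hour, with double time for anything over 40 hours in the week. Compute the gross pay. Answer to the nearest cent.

Mon: 6:06 AM–4:25 PM = 10 h 19 min
Tue: 9:34 AM–4:45 PM = 7 h 11 min
Wed: 10:01 AM–9:23 PM = 11 h 22 min
Thu: 9:23 AM–5:07 PM = 7 h 44 min
Fri: 9:20 AM–7:13 PM = 9 h 53 min
Sat: 8:47 AM–4:46 PM = 7 h 59 min
Total worked: 54 h 28 min = 3268 min.
Regular 40 h 0 min = 2400 min at €26.25/h; overtime 14 h 28 min = 868 min at €52.50/h.
Pay = (2400 × €26.25 + 868 × €52.50) ÷ 60 = €1809.50.

€1809.50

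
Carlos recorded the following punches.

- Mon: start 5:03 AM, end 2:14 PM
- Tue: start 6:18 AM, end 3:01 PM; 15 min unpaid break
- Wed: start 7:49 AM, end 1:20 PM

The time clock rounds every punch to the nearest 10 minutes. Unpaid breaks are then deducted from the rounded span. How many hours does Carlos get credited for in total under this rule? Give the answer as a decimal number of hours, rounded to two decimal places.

Mon: in 5:03 AM→5:00 AM, out 2:14 PM→2:10 PM; 9 h 10 min
Tue: in 6:18 AM→6:20 AM, out 3:01 PM→3:00 PM; 8 h 40 min − 15 min = 8 h 25 min
Wed: in 7:49 AM→7:50 AM, out 1:20 PM→1:20 PM; 5 h 30 min
Total credited: 23 h 5 min.

23.08 hours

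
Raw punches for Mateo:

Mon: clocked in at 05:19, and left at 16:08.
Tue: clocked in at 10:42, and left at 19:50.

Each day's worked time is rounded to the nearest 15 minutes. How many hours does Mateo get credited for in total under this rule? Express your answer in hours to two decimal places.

Mon: 05:19–16:08 = 10 h 49 min → rounds to 10 h 45 min
Tue: 10:42–19:50 = 9 h 8 min → rounds to 9 h 15 min
Total credited: 20 h 0 min.

20.00 hours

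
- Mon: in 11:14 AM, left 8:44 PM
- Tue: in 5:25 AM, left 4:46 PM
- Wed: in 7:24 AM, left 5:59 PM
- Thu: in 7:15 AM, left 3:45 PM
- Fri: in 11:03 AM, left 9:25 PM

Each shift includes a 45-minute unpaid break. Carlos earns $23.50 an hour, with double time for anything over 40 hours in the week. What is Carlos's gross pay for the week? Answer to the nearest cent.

Mon: 11:14 AM–8:44 PM = 9 h 30 min; less 45 min break → 8 h 45 min
Tue: 5:25 AM–4:46 PM = 11 h 21 min; less 45 min break → 10 h 36 min
Wed: 7:24 AM–5:59 PM = 10 h 35 min; less 45 min break → 9 h 50 min
Thu: 7:15 AM–3:45 PM = 8 h 30 min; less 45 min break → 7 h 45 min
Fri: 11:03 AM–9:25 PM = 10 h 22 min; less 45 min break → 9 h 37 min
Total worked: 46 h 33 min = 2793 min.
Regular 40 h 0 min = 2400 min at $23.50/h; overtime 6 h 33 min = 393 min at $47.00/h.
Pay = (2400 × $23.50 + 393 × $47.00) ÷ 60 = $1247.85.

$1247.85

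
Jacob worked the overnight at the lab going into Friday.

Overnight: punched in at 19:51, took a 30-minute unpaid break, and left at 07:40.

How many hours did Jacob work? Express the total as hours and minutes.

Overnight: 19:51 → midnight = 4 h 9 min; midnight → 07:40 = 7 h 40 min; span 11 h 49 min; less 30 min break → 11 h 19 min

11 h 19 min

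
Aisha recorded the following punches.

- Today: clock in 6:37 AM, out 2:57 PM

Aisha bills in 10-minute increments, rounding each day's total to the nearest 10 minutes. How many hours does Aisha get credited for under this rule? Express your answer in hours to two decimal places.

8.33 hours

Today: 6:37 AM–2:57 PM = 8 h 20 min → rounds to 8 h 20 min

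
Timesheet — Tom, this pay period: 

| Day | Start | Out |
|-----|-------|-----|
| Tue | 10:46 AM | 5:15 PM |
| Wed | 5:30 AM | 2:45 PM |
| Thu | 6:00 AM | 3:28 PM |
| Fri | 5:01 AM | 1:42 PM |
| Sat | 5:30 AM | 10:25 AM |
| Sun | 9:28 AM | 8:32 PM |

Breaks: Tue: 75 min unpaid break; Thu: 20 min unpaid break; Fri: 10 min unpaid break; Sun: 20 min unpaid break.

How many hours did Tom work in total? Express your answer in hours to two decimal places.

47.78 hours

Tue: 10:46 AM–5:15 PM = 6 h 29 min; less 75 min break → 5 h 14 min
Wed: 5:30 AM–2:45 PM = 9 h 15 min
Thu: 6:00 AM–3:28 PM = 9 h 28 min; less 20 min break → 9 h 8 min
Fri: 5:01 AM–1:42 PM = 8 h 41 min; less 10 min break → 8 h 31 min
Sat: 5:30 AM–10:25 AM = 4 h 55 min
Sun: 9:28 AM–8:32 PM = 11 h 4 min; less 20 min break → 10 h 44 min
Total: 5 h 14 min + 9 h 15 min + 9 h 8 min + 8 h 31 min + 4 h 55 min + 10 h 44 min = 47 h 47 min.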